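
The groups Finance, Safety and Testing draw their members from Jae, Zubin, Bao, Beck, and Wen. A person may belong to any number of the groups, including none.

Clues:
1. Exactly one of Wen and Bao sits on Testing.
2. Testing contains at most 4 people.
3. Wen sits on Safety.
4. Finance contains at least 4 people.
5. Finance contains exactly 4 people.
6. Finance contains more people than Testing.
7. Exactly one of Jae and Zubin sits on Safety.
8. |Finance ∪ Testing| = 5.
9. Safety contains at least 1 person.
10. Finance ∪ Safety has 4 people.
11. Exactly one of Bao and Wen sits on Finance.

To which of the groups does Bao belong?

Bao: Testing

From (3): Wen ∈ Safety.
Suppose Bao ∈ Finance: no assignment then satisfies all the clues, so Bao ∉ Finance.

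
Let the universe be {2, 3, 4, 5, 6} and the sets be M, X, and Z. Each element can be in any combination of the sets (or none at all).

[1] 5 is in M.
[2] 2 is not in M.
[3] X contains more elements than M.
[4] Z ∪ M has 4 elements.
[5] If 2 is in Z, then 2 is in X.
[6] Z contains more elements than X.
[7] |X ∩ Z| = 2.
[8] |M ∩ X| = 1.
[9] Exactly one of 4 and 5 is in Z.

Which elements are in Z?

Z = {2, 3, 5, 6}

From (1): 5 ∈ M.
From (2): 2 ∉ M.
Suppose 2 ∉ Z: no assignment then satisfies all the clues, so 2 ∈ Z.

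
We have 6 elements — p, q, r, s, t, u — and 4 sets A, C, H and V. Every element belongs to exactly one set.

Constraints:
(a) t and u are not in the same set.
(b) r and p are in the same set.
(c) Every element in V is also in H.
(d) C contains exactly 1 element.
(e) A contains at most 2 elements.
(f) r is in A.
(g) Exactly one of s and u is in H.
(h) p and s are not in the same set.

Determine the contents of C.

C = {u}

From (f): r ∈ A.
(b): p matches r: p ∈ A.
(e): A already has 2, so the rest are out.
Suppose q ∈ C: no assignment then satisfies all the clues, so q ∉ C.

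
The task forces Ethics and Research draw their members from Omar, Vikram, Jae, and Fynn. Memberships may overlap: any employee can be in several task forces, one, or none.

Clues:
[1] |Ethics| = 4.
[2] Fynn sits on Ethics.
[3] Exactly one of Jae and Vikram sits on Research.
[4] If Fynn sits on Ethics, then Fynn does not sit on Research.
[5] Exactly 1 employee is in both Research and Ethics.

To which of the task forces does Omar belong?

From (2): Fynn ∈ Ethics.
(1): only 4 candidates remain for Ethics, so all are in.
(4): Fynn ∉ Research.
Suppose Omar ∈ Research: no assignment then satisfies all the clues, so Omar ∉ Research.

Omar: Ethics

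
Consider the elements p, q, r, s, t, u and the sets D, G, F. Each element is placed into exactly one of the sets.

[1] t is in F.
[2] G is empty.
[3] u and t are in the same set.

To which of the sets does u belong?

u: F

From (1): t ∈ F.
(2): G already has 0, so the rest are out.
(3): u matches t: u ∉ D.
(3): u matches t: u ∈ F.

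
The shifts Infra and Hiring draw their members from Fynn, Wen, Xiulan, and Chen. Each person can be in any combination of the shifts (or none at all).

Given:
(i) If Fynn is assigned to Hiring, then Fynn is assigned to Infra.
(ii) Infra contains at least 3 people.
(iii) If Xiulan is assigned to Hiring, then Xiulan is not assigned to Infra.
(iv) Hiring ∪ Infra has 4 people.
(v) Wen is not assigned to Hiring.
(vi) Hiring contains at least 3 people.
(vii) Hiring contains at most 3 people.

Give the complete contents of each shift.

From (v): Wen ∉ Hiring.
(vi): only 3 candidates remain for Hiring, so all are in.
(i): Fynn ∈ Infra.
(iii): Xiulan ∉ Infra.
(ii): only 3 candidates remain for Infra, so all are in.

Infra = {Chen, Fynn, Wen}; Hiring = {Chen, Fynn, Xiulan}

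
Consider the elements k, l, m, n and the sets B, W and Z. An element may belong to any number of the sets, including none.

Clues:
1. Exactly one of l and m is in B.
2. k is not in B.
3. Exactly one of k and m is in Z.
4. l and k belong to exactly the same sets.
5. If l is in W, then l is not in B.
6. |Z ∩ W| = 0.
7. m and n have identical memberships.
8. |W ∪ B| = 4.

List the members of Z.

Z = {m, n}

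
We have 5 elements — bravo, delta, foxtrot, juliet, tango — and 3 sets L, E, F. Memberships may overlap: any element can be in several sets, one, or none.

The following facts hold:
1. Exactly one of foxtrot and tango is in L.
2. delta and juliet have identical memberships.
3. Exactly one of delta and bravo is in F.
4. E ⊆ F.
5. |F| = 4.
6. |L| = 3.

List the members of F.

F = {delta, foxtrot, juliet, tango}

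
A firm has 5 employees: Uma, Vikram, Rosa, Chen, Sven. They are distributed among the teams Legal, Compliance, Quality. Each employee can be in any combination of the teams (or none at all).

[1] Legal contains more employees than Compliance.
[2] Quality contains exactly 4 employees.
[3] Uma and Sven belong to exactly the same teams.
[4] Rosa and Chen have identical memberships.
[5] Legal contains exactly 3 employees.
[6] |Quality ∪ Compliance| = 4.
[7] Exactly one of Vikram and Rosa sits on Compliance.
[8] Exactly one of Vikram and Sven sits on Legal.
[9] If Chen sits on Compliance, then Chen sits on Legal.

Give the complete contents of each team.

Legal = {Chen, Rosa, Vikram}; Compliance = {Chen, Rosa}; Quality = {Chen, Rosa, Sven, Uma}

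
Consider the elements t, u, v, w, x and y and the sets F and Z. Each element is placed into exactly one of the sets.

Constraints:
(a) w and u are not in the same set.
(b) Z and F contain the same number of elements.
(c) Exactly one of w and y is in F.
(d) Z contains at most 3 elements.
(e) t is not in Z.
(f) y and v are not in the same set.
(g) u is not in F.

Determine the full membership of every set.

From (e): t ∉ Z.
From (g): u ∉ F.
Only one set left: t ∈ F.
Only one set left: u ∈ Z.
(a): w ∉ Z.
Only one set left: w ∈ F.
(c) (exactly one): y ∉ F.
Only one set left: y ∈ Z.
(f): v ∉ Z.
Only one set left: v ∈ F.
Suppose x ∈ F: no assignment then satisfies all the clues, so x ∉ F.

F = {t, v, w}; Z = {u, x, y}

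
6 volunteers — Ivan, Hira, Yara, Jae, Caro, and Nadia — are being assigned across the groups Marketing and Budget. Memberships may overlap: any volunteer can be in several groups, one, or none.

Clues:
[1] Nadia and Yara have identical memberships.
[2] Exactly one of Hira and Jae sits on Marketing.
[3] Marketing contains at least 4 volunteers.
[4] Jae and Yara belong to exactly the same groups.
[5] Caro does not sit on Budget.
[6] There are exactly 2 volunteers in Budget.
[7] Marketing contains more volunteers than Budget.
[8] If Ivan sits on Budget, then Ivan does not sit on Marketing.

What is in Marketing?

Marketing = {Caro, Jae, Nadia, Yara}

From (5): Caro ∉ Budget.
Suppose Ivan ∈ Marketing: no assignment then satisfies all the clues, so Ivan ∉ Marketing.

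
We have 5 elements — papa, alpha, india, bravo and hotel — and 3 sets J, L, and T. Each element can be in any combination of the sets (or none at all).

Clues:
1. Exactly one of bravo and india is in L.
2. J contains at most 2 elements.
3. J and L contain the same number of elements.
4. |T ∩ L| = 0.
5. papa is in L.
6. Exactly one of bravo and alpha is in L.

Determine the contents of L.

From (5): papa ∈ L.
Suppose alpha ∈ L: no assignment then satisfies all the clues, so alpha ∉ L.

L = {bravo, papa}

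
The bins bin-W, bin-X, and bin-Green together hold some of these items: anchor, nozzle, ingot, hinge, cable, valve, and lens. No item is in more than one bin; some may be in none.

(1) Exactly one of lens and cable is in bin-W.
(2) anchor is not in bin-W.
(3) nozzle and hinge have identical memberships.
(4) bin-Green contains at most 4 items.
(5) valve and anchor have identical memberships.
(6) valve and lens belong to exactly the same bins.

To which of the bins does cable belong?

From (2): anchor ∉ bin-W.
(5): valve matches anchor: valve ∉ bin-W.
(6): lens matches valve: lens ∉ bin-W.
(1) (exactly one): cable ∈ bin-W.

cable: bin-W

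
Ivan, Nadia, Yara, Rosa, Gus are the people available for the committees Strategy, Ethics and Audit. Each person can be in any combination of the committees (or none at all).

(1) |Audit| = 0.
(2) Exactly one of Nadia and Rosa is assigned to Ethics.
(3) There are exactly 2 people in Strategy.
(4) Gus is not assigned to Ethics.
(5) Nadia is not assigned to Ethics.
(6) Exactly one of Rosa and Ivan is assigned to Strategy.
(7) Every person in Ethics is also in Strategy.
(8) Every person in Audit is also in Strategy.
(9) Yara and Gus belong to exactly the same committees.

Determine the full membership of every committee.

Strategy = {Nadia, Rosa}; Ethics = {Rosa}; Audit = {}

From (4): Gus ∉ Ethics.
From (5): Nadia ∉ Ethics.
(1): Audit already has 0, so the rest are out.
(2) (exactly one): Rosa ∈ Ethics.
(7) with Rosa ∈ Ethics: Rosa ∈ Strategy.
(9): Yara matches Gus: Yara ∉ Ethics.
(6) (exactly one): Ivan ∉ Strategy.
(7) contrapositive: Ivan ∉ Ethics.
Suppose Nadia ∉ Strategy: no assignment then satisfies all the clues, so Nadia ∈ Strategy.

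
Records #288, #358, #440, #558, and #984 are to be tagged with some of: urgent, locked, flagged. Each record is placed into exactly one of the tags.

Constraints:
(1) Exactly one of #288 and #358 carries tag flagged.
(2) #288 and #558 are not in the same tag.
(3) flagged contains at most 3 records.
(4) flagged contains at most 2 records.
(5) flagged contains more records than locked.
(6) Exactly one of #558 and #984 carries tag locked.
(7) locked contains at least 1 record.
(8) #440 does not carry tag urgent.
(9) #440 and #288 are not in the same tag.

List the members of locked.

locked = {#558}

From (8): #440 ∉ urgent.
Suppose #288 ∈ locked: no assignment then satisfies all the clues, so #288 ∉ locked.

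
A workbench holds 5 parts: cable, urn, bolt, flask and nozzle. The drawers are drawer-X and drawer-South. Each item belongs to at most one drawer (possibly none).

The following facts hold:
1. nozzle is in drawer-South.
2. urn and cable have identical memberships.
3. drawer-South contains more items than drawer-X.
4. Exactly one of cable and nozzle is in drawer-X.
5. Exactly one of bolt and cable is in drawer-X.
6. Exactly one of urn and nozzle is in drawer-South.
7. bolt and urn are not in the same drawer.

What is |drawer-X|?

2

From (1): nozzle ∈ drawer-South.
(4) (exactly one): cable ∈ drawer-X.
(5) (exactly one): bolt ∉ drawer-X.
(6) (exactly one): urn ∉ drawer-South.
(2): urn matches cable: urn ∈ drawer-X.
Suppose bolt ∉ drawer-South: no assignment then satisfies all the clues, so bolt ∈ drawer-South.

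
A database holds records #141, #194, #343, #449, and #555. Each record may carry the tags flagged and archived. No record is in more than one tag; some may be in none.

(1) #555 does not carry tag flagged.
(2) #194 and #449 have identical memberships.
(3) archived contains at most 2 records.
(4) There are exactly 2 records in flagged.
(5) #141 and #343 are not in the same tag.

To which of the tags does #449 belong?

From (1): #555 ∉ flagged.
Suppose #449 ∉ flagged: no assignment then satisfies all the clues, so #449 ∈ flagged.

#449: flagged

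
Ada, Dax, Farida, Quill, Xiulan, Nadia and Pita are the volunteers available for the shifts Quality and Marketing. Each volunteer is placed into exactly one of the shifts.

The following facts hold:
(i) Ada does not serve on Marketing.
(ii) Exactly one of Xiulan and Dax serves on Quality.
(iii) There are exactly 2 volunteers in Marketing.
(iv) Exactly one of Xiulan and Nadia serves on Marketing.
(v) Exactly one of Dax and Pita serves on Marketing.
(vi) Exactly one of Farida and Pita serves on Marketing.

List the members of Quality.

Quality = {Ada, Dax, Farida, Nadia, Quill}

From (i): Ada ∉ Marketing.
Only one shift left: Ada ∈ Quality.
Suppose Dax ∉ Quality: no assignment then satisfies all the clues, so Dax ∈ Quality.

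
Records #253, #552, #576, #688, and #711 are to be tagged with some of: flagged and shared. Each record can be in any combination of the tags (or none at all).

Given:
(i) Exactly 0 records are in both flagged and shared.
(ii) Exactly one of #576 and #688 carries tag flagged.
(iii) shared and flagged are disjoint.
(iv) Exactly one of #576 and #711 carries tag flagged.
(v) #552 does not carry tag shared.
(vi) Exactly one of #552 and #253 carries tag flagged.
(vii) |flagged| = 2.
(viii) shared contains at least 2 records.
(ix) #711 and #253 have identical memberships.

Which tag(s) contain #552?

#552: flagged

From (v): #552 ∉ shared.
Suppose #552 ∉ flagged: no assignment then satisfies all the clues, so #552 ∈ flagged.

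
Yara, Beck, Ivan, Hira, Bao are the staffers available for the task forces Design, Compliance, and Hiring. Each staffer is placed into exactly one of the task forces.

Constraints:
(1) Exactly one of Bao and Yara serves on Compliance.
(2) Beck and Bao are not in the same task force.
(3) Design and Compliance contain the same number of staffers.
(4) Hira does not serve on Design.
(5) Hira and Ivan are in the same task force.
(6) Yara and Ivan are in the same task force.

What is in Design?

Design = {Beck}

From (4): Hira ∉ Design.
(5): Ivan matches Hira: Ivan ∉ Design.
(6): Yara matches Ivan: Yara ∉ Design.
Suppose Beck ∉ Design: no assignment then satisfies all the clues, so Beck ∈ Design.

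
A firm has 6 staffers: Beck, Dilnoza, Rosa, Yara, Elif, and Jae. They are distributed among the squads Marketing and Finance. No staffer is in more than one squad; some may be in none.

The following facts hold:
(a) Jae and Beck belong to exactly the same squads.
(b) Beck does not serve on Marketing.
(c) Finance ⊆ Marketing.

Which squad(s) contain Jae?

Jae: none

From (b): Beck ∉ Marketing.
(a): Jae matches Beck: Jae ∉ Marketing.
(c) contrapositive: Beck ∉ Finance.
(c) contrapositive: Jae ∉ Finance.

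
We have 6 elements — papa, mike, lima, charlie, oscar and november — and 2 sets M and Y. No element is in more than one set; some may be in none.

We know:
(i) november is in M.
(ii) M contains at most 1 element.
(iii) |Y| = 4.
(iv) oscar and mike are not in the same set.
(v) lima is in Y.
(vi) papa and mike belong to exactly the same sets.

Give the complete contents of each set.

M = {november}; Y = {charlie, lima, mike, papa}

From (i): november ∈ M.
From (v): lima ∈ Y.
(ii): M already has 1, so the rest are out.
Suppose papa ∉ Y: no assignment then satisfies all the clues, so papa ∈ Y.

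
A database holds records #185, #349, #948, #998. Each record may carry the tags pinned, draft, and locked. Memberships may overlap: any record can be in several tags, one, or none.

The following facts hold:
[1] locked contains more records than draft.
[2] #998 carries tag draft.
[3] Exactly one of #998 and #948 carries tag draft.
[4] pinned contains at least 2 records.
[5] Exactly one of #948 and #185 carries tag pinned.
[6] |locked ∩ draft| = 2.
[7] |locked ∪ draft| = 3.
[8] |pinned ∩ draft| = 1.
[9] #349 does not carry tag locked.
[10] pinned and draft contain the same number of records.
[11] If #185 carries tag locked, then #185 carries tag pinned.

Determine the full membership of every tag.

pinned = {#185, #349}; draft = {#185, #998}; locked = {#185, #948, #998}

From (2): #998 ∈ draft.
From (9): #349 ∉ locked.
(3) (exactly one): #948 ∉ draft.
Suppose #185 ∉ pinned: no assignment then satisfies all the clues, so #185 ∈ pinned.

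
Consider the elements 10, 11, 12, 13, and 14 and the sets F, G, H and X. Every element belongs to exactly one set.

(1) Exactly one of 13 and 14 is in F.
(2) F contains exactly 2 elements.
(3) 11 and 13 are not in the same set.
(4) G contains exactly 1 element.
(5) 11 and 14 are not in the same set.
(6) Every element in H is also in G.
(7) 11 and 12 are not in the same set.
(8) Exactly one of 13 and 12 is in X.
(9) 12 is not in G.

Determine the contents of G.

G = {11}

From (9): 12 ∉ G.
(6) contrapositive: 12 ∉ H.
Suppose 10 ∈ G: no assignment then satisfies all the clues, so 10 ∉ G.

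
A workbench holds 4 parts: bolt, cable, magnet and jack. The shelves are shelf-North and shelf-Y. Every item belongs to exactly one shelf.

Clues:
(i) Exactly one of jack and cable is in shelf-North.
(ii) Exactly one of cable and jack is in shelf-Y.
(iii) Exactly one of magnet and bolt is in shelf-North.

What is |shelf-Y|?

2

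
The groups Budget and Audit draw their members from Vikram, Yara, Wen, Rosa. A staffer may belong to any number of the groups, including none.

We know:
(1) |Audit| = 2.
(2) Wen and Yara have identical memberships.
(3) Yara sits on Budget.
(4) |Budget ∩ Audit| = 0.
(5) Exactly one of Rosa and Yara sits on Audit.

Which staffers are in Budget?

Budget = {Wen, Yara}

From (3): Yara ∈ Budget.
(2): Wen matches Yara: Wen ∈ Budget.
Suppose Vikram ∈ Budget: no assignment then satisfies all the clues, so Vikram ∉ Budget.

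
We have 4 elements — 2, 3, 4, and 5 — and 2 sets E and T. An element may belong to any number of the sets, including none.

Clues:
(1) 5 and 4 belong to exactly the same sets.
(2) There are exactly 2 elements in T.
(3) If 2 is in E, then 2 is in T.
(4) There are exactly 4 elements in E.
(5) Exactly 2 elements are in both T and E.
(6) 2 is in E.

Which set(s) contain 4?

4: E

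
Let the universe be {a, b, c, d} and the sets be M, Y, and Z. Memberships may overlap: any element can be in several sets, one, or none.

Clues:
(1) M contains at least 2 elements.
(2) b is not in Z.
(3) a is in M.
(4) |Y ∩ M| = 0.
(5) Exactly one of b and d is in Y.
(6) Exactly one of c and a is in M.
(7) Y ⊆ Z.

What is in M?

M = {a, b}

From (2): b ∉ Z.
From (3): a ∈ M.
(6) (exactly one): c ∉ M.
(7) contrapositive: b ∉ Y.
(5) (exactly one): d ∈ Y.
(7) with d ∈ Y: d ∈ Z.
Suppose b ∉ M: no assignment then satisfies all the clues, so b ∈ M.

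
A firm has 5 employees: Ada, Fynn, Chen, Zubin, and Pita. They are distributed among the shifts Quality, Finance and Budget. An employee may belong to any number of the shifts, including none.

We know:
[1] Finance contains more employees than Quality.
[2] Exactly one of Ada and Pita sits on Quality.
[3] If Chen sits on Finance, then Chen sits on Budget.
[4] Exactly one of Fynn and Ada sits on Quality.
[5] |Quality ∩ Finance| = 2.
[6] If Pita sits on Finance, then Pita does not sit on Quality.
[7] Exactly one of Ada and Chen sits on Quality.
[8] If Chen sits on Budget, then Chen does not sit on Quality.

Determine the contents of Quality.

Quality = {Ada, Zubin}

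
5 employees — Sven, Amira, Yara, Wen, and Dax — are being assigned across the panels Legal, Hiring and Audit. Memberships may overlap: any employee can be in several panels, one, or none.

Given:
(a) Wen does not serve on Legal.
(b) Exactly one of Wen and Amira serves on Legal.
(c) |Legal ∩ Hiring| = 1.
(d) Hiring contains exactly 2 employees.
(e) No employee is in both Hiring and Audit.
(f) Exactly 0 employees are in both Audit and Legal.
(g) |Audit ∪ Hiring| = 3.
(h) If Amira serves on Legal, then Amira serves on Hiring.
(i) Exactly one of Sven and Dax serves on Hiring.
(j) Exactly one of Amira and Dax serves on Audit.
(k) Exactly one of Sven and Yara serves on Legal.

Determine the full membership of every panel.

Legal = {Amira, Yara}; Hiring = {Amira, Sven}; Audit = {Dax}

From (a): Wen ∉ Legal.
(b) (exactly one): Amira ∈ Legal.
(h): Amira ∈ Hiring.
(e) (disjoint): Amira ∉ Audit.
(j) (exactly one): Dax ∈ Audit.
(e) (disjoint): Dax ∉ Hiring.
(i) (exactly one): Sven ∈ Hiring.
(d): Hiring already has 2, so the rest are out.
(e) (disjoint): Sven ∉ Audit.
Suppose Sven ∈ Legal: no assignment then satisfies all the clues, so Sven ∉ Legal.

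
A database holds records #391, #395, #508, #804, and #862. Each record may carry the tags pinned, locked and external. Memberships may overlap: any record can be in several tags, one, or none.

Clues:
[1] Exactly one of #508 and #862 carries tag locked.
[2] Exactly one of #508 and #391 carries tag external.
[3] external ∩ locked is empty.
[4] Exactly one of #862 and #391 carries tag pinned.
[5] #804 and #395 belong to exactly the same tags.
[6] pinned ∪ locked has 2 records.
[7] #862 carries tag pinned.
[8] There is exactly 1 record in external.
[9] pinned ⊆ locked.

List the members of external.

external = {#508}

From (7): #862 ∈ pinned.
(4) (exactly one): #391 ∉ pinned.
(9) with #862 ∈ pinned: #862 ∈ locked.
(1) (exactly one): #508 ∉ locked.
(3) (disjoint): #862 ∉ external.
(9) contrapositive: #508 ∉ pinned.
Suppose #391 ∈ external: no assignment then satisfies all the clues, so #391 ∉ external.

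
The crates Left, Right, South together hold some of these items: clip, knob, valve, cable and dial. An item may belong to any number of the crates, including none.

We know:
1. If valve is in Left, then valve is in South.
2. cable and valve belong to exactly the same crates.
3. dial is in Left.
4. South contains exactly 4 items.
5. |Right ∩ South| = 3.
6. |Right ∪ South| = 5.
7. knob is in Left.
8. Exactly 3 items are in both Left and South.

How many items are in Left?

4

From (3): dial ∈ Left.
From (7): knob ∈ Left.
Suppose clip ∈ Left: no assignment then satisfies all the clues, so clip ∉ Left.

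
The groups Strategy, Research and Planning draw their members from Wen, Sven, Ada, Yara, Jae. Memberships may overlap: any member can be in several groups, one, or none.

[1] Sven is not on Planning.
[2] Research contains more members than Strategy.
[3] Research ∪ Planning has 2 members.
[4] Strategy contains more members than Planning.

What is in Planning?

Planning = {}

From (1): Sven ∉ Planning.
Suppose Wen ∈ Planning: no assignment then satisfies all the clues, so Wen ∉ Planning.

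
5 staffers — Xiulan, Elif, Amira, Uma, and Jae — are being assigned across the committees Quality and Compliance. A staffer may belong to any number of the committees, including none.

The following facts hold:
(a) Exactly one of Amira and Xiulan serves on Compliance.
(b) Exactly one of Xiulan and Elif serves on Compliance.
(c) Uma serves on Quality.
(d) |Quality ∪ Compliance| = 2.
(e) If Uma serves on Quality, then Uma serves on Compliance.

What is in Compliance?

Compliance = {Uma, Xiulan}

From (c): Uma ∈ Quality.
(e): Uma ∈ Compliance.
Suppose Xiulan ∉ Compliance: no assignment then satisfies all the clues, so Xiulan ∈ Compliance.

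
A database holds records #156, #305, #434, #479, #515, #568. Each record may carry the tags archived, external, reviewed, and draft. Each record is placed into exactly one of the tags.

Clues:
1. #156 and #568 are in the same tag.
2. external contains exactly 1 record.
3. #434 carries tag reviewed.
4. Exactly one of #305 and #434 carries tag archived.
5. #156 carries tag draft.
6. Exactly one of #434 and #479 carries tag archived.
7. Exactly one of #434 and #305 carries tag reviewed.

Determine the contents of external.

From (3): #434 ∈ reviewed.
From (5): #156 ∈ draft.
(1): #568 matches #156: #568 ∉ archived.
(1): #568 matches #156: #568 ∉ external.
(1): #568 matches #156: #568 ∉ reviewed.
(1): #568 matches #156: #568 ∈ draft.
(4) (exactly one): #305 ∈ archived.
(6) (exactly one): #479 ∈ archived.
(2): only 1 candidates remain for external, so all are in.

external = {#515}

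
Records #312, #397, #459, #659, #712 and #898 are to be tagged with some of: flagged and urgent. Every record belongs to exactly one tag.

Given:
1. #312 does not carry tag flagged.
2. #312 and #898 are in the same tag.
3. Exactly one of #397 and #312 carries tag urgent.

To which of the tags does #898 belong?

From (1): #312 ∉ flagged.
(2): #898 matches #312: #898 ∉ flagged.
Only one tag left: #312 ∈ urgent.
Only one tag left: #898 ∈ urgent.
(3) (exactly one): #397 ∉ urgent.
Only one tag left: #397 ∈ flagged.

#898: urgent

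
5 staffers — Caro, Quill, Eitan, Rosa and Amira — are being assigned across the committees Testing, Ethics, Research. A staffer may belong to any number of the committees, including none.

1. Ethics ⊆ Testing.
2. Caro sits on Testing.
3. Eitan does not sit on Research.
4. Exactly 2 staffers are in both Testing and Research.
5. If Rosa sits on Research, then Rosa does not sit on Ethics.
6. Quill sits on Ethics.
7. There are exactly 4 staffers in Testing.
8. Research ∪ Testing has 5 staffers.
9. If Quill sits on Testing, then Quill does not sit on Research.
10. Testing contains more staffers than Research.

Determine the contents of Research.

Research = {Amira, Caro, Rosa}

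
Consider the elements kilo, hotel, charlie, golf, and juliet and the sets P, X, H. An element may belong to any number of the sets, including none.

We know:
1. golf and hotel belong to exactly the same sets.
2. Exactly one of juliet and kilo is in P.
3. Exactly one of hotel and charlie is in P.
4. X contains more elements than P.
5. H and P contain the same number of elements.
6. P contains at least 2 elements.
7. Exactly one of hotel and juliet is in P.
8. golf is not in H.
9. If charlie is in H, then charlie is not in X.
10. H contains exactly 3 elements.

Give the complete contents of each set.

P = {golf, hotel, kilo}; X = {golf, hotel, juliet, kilo}; H = {charlie, juliet, kilo}

From (8): golf ∉ H.
(1): hotel matches golf: hotel ∉ H.
(10): only 3 candidates remain for H, so all are in.
(9): charlie ∉ X.
Suppose kilo ∉ P: no assignment then satisfies all the clues, so kilo ∈ P.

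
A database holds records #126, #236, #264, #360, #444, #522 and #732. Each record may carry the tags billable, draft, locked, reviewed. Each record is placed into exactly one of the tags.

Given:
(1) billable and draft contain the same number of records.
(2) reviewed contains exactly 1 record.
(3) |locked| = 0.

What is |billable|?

3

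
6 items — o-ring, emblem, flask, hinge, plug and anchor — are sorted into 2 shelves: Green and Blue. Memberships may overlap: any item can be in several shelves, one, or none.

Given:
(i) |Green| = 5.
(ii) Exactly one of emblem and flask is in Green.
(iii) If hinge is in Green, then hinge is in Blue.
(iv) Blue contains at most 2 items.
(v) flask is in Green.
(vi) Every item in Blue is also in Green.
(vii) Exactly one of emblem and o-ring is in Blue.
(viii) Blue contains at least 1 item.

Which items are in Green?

Green = {anchor, flask, hinge, o-ring, plug}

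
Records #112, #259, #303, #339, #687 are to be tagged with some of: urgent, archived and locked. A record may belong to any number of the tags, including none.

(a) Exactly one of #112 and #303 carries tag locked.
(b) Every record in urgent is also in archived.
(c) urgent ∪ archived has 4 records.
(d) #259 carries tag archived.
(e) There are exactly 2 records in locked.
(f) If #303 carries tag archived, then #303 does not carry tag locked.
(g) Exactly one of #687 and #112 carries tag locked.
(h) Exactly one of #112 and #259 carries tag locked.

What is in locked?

locked = {#112, #339}

From (d): #259 ∈ archived.
Suppose #112 ∉ locked: no assignment then satisfies all the clues, so #112 ∈ locked.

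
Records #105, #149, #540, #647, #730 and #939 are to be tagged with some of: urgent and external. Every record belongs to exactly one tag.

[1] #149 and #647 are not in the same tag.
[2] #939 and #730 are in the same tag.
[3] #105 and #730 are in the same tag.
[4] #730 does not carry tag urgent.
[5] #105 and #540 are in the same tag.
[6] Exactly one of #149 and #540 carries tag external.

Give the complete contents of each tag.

From (4): #730 ∉ urgent.
(2): #939 matches #730: #939 ∉ urgent.
(3): #105 matches #730: #105 ∉ urgent.
(5): #540 matches #105: #540 ∉ urgent.
Only one tag left: #105 ∈ external.
Only one tag left: #540 ∈ external.
Only one tag left: #730 ∈ external.
Only one tag left: #939 ∈ external.
(6) (exactly one): #149 ∉ external.
Only one tag left: #149 ∈ urgent.
(1): #647 ∉ urgent.
Only one tag left: #647 ∈ external.

urgent = {#149}; external = {#105, #540, #647, #730, #939}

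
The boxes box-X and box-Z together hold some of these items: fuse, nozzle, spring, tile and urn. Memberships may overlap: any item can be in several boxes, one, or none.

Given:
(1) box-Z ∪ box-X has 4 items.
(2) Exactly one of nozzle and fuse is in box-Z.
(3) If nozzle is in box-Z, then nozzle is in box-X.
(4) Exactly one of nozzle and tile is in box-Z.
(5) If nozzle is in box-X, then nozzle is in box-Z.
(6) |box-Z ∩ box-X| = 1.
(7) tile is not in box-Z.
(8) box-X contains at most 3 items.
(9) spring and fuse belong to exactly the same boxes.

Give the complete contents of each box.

box-X = {fuse, nozzle, spring}; box-Z = {nozzle, urn}

From (7): tile ∉ box-Z.
(4) (exactly one): nozzle ∈ box-Z.
(2) (exactly one): fuse ∉ box-Z.
(3): nozzle ∈ box-X.
(9): spring matches fuse: spring ∉ box-Z.
Suppose fuse ∉ box-X: no assignment then satisfies all the clues, so fuse ∈ box-X.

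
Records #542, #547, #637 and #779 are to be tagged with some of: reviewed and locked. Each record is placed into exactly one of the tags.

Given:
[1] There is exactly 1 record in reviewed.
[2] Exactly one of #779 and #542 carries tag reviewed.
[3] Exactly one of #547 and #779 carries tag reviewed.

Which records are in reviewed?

reviewed = {#779}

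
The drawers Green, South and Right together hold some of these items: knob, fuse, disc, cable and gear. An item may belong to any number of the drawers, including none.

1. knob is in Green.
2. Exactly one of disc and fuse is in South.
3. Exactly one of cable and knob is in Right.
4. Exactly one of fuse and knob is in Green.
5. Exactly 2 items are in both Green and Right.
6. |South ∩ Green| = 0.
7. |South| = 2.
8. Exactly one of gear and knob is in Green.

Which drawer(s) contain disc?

disc: Green, Right

From (1): knob ∈ Green.
(4) (exactly one): fuse ∉ Green.
(8) (exactly one): gear ∉ Green.
Suppose disc ∉ Green: no assignment then satisfies all the clues, so disc ∈ Green.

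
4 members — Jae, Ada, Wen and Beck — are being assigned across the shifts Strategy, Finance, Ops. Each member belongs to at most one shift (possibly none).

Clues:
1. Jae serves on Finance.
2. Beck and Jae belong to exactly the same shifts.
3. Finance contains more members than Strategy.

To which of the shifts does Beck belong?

Beck: Finance

From (1): Jae ∈ Finance.
(2): Beck matches Jae: Beck ∉ Strategy.
(2): Beck matches Jae: Beck ∈ Finance.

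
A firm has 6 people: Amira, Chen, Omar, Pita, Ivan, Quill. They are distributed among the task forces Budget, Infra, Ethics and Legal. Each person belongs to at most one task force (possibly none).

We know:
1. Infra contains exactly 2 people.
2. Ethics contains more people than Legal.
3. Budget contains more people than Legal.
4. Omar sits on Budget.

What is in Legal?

Legal = {}

From (4): Omar ∈ Budget.
Suppose Amira ∈ Legal: no assignment then satisfies all the clues, so Amira ∉ Legal.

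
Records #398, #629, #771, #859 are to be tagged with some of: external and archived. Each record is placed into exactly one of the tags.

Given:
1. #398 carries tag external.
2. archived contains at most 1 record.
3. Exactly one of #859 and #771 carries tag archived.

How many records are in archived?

1

From (1): #398 ∈ external.
Suppose #629 ∉ external: no assignment then satisfies all the clues, so #629 ∈ external.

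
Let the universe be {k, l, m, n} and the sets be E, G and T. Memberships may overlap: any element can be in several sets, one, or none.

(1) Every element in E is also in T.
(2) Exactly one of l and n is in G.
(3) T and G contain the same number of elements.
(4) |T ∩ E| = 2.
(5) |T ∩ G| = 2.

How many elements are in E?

2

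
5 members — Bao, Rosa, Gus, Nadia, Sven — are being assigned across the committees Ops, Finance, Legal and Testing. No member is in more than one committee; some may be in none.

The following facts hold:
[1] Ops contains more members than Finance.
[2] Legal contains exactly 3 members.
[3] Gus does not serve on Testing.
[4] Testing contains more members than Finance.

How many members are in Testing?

1

From (3): Gus ∉ Testing.
Suppose Bao ∈ Finance: no assignment then satisfies all the clues, so Bao ∉ Finance.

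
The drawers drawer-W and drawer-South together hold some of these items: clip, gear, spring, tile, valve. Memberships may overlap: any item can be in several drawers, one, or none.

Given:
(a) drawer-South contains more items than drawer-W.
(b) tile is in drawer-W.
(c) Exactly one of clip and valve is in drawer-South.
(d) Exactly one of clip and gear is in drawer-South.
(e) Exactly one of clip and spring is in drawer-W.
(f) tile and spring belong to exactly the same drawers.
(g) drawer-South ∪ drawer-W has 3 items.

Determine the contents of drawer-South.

drawer-South = {clip, spring, tile}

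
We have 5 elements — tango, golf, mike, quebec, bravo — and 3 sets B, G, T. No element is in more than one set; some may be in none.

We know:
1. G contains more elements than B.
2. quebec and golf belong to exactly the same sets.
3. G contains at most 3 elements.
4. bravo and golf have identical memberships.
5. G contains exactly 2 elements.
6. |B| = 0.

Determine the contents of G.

G = {mike, tango}

(6): B already has 0, so the rest are out.
Suppose tango ∉ G: no assignment then satisfies all the clues, so tango ∈ G.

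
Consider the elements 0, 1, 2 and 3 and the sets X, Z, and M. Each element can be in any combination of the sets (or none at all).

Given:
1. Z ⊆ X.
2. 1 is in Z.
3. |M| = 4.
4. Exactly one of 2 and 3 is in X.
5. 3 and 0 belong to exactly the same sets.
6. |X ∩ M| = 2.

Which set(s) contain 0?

0: M

From (2): 1 ∈ Z.
(1) with 1 ∈ Z: 1 ∈ X.
(3): only 4 candidates remain for M, so all are in.
Suppose 0 ∈ X: no assignment then satisfies all the clues, so 0 ∉ X.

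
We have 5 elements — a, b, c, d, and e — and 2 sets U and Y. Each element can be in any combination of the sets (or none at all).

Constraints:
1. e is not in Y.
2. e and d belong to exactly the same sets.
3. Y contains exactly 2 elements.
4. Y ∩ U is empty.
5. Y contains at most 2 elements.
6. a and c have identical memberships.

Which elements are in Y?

Y = {a, c}

From (1): e ∉ Y.
(2): d matches e: d ∉ Y.
Suppose a ∉ Y: no assignment then satisfies all the clues, so a ∈ Y.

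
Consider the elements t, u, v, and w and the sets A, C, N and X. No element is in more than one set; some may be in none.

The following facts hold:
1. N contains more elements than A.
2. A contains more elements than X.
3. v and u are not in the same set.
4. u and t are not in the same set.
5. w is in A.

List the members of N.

N = {t, v}

From (5): w ∈ A.
Suppose t ∉ N: no assignment then satisfies all the clues, so t ∈ N.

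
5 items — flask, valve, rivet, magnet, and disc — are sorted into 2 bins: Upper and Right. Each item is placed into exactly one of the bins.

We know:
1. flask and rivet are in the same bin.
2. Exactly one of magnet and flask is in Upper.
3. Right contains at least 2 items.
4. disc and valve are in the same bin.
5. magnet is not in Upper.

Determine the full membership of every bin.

Upper = {flask, rivet}; Right = {disc, magnet, valve}

From (5): magnet ∉ Upper.
(2) (exactly one): flask ∈ Upper.
Only one bin left: magnet ∈ Right.
(1): rivet matches flask: rivet ∈ Upper.
Suppose valve ∈ Upper: no assignment then satisfies all the clues, so valve ∉ Upper.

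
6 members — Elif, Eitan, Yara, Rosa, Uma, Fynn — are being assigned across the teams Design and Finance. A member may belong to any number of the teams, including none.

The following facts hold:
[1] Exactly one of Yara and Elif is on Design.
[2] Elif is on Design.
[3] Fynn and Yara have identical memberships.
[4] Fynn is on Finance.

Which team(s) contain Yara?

Yara: Finance

From (2): Elif ∈ Design.
From (4): Fynn ∈ Finance.
(1) (exactly one): Yara ∉ Design.
(3): Fynn matches Yara: Fynn ∉ Design.
(3): Yara matches Fynn: Yara ∈ Finance.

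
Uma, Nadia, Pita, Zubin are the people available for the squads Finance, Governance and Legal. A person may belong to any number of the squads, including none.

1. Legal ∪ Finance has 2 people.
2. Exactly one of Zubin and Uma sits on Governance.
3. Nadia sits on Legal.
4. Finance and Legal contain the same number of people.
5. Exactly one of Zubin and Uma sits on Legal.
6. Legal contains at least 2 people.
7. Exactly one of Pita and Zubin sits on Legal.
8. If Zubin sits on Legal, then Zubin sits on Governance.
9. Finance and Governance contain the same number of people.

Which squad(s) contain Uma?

Uma: none

From (3): Nadia ∈ Legal.
Suppose Uma ∈ Finance: no assignment then satisfies all the clues, so Uma ∉ Finance.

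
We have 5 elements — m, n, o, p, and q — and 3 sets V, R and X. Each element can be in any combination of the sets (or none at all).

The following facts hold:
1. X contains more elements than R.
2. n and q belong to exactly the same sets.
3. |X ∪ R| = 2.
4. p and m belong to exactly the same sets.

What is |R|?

0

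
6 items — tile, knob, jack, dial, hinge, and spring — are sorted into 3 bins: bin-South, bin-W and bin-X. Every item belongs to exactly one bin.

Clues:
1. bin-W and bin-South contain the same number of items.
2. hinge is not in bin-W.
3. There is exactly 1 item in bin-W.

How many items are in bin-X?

4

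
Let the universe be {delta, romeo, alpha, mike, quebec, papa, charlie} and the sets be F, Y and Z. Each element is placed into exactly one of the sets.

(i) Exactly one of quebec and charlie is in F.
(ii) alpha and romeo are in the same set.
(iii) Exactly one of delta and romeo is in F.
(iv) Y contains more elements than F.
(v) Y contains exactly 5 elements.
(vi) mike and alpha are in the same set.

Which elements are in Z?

Z = {}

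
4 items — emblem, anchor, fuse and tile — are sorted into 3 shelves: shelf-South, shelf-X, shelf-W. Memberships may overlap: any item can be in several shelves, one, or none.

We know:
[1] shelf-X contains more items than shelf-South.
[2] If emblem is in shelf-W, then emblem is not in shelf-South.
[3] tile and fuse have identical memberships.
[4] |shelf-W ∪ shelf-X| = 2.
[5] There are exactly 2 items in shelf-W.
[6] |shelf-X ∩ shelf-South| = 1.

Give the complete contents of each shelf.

shelf-South = {anchor}; shelf-X = {anchor, emblem}; shelf-W = {anchor, emblem}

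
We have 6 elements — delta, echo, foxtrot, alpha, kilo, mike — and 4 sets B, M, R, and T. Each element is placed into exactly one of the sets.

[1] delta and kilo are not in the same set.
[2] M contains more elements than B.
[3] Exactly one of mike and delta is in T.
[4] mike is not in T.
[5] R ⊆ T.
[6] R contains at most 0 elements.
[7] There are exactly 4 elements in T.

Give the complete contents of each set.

B = {}; M = {kilo, mike}; R = {}; T = {alpha, delta, echo, foxtrot}

From (4): mike ∉ T.
(3) (exactly one): delta ∈ T.
(5) contrapositive: mike ∉ R.
(6): R already has 0, so the rest are out.
(1): kilo ∉ T.
(7): only 4 candidates remain for T, so all are in.
Suppose kilo ∈ B: no assignment then satisfies all the clues, so kilo ∉ B.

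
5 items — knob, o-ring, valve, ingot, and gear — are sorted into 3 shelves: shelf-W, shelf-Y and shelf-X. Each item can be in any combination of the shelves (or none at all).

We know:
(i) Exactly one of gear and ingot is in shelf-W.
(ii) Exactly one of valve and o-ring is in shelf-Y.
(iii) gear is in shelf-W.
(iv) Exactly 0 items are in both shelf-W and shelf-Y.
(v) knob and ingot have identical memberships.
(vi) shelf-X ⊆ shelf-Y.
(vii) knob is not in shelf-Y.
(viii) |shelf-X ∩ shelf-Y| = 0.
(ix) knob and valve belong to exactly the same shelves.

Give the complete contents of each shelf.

shelf-W = {gear}; shelf-Y = {o-ring}; shelf-X = {}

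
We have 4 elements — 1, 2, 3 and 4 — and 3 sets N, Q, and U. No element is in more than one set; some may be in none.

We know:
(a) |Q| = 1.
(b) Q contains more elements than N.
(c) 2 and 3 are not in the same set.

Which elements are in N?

N = {}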